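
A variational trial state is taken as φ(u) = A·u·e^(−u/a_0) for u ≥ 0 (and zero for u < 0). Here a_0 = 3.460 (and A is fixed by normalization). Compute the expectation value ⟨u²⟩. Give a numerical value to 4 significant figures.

⟨u^2⟩ ≈ 35.91

The expectation value is the |φ|²-weighted average of u^2: ∫ u^2|φ|² du.
Since the A² factors cancel between numerator and denominator, ⟨u²⟩ = 3·a_0^2.
Putting a_0 = 3.460 gives 35.915.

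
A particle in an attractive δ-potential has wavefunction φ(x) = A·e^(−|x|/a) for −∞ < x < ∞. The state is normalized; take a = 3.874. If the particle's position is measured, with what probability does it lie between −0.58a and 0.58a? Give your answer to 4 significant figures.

|φ|² is the probability density, so P = ∫_{−0.58a}^{0.58a} |φ|² dx.
Since A² = 1/(a), this is the region integral divided by the full normalization integral.
Both integrals are even about x = 0, so only the x ≥ 0 halves are needed (the factors of 2 cancel). Let u = x/a; then A² and the length scale cancel, so P = ∫_{0}^{0.58} e^(-2·u) du ÷ ∫_{0}^{∞} e^(-2·u) du.
Using ∫ e^(-2·u) du = -e^(-2·u)/2, the numerator is 1/2 - e^(-29/25)/2 and the denominator is 1/2.
The result is P = 0.68651.

P ≈ 0.6865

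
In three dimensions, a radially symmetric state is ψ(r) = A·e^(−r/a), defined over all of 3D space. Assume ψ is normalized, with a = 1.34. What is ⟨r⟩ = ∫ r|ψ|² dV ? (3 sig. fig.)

⟨r⟩ ≈ 2.01

By definition ⟨r⟩ = ∫ r |ψ(r)|² 4πr² dr.
Evaluating both integrals, ⟨r⟩ = 3·a/2.
Putting a = 1.34 gives 2.010.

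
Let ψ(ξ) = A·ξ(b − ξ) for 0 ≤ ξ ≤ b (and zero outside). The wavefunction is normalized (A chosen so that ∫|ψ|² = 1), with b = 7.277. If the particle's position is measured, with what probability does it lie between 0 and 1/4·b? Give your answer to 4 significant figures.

|ψ|² is the probability density, so P = ∫_{0}^{1/4·b} |ψ|² dξ.
Since A² = 1/(b^5/30), this is the region integral divided by the full normalization integral.
In terms of u = ξ/b (A² and the length scale cancel between numerator and denominator), P = [∫_{0}^{1/4} u^2·(1 - u)^2 du] / [∫_{0}^{1} u^2·(1 - u)^2 du].
With ∫ u^2·(1 - u)^2 du = u^3·(6·u^2 - 15·u + 10)/30 + C, the region integral is ≈ 0.00345052 and the full one is 1/30.
Evaluating gives P = 53/512.

P ≈ 0.1035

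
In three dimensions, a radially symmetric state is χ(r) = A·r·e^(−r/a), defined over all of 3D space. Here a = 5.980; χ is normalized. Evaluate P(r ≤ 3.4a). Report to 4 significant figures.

With dV = 4πr²dr, the probability is ∫|χ|² dV over r ≤ 3.4a.
A² is fixed by ∫₀^∞ 4πr²|χ|² dr = 1, i.e. A² = (3·π·a^5)^(−1).
Let u = r/a; then A², 4π and the length scale all cancel, so P = ∫_{0}^{3.4} u^4·e^(-2·u) du ÷ ∫_{0}^{∞} u^4·e^(-2·u) du.
An antiderivative of u^4·e^(-2·u) is -(u^4/2 + u^3 + 3·u^2/2 + 3·u/2 + 3/4)·e^(-2·u); evaluating from 0 to 3.4 gives ≈ 0.605977, while the full integral is 3/4.
Taking the ratio yields P = 0.80797.

P ≈ 0.8080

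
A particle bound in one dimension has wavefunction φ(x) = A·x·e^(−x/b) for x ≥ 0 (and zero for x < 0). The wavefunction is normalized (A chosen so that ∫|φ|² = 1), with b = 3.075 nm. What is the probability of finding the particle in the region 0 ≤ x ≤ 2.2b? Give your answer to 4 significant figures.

The probability is P = ∫ |φ|² dx over [0, 2.2b].
The normalization integral ∫|φ|²dx over the whole domain equals b^3/4·A², and A² cancels in the ratio.
Substituting u = x/b, A² and the length scale cancel in the ratio: P = ∫_{0}^{2.2} u^2·e^(-2·u) du / ∫_{0}^{∞} u^2·e^(-2·u) du.
With ∫ u^2·e^(-2·u) du = -(2·u^2 + 2·u + 1)·e^(-2·u)/4 + C, the region integral is 1/4 - 377·e^(-22/5)/100 and the full one is 1/4.
Evaluating gives P = 0.81486.

P ≈ 0.8149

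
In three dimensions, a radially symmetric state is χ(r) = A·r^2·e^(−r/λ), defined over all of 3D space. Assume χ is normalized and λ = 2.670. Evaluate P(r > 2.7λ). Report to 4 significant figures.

P = ∫ |χ|² 4πr² dr over r > 2.7λ.
A² is fixed by ∫₀^∞ 4πr²|χ|² dr = 1, i.e. A² = (45·π·λ^7/2)^(−1).
In terms of u = r/λ (A², 4π and the length scale all cancel between numerator and denominator), P = [∫_{2.7}^{∞} u^6·e^(-2·u) du] / [∫_{0}^{∞} u^6·e^(-2·u) du].
Using ∫ u^6·e^(-2·u) du = -(4·u^6 + 12·u^5 + 30·u^4 + 60·u^3 + 90·u^2 + 90·u + 45)·e^(-2·u)/8, the numerator is ≈ 3.94690 and the denominator is 45/8.
Taking the ratio yields P = 0.70167.

P ≈ 0.7017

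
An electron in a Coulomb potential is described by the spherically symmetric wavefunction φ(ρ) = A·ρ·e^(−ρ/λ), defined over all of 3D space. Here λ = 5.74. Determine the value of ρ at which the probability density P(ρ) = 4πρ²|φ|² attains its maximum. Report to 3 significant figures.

ρ ≈ 11.5

Differentiate P(ρ) = 4πρ²|φ|² with respect to ρ and set to zero.
This gives ρ = 2·λ.
With λ = 5.74, the most probable radial distance is 11.48.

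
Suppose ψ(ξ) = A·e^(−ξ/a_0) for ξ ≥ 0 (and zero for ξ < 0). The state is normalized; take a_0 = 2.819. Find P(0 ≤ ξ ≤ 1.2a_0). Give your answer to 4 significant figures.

|ψ|² is the probability density, so P = ∫_{0}^{1.2a_0} |ψ|² dξ.
Since A² = 1/(a_0/2), this is the region integral divided by the full normalization integral.
In terms of u = ξ/a_0 (A² and the length scale cancel between numerator and denominator), P = [∫_{0}^{1.2} e^(-2·u) du] / [∫_{0}^{∞} e^(-2·u) du].
An antiderivative of e^(-2·u) is -e^(-2·u)/2; evaluating from 0 to 1.2 gives 1/2 - e^(-12/5)/2, while the full integral is 1/2.
The result is P = 0.90928.

P ≈ 0.9093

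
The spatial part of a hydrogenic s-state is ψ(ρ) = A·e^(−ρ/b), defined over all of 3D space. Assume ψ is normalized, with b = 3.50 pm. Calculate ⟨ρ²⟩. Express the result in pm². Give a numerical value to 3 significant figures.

By definition ⟨ρ²⟩ = ∫ ρ^2 |ψ(ρ)|² 4πρ² dρ.
With ∫₀^∞ ρ^4 e^(−αρ) dρ = 4!/α^5, the ratio of the moment integral to the normalization integral gives ⟨ρ²⟩ = 3·b^2.
With b = 3.50, ⟨ρ^2⟩ = 36.75.

⟨ρ^2⟩ ≈ 36.8 pm^2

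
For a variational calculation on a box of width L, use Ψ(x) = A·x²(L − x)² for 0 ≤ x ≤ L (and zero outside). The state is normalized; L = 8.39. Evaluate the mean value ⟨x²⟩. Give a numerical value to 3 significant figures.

By definition ⟨x²⟩ = ∫ x^2 |Ψ(x)|² dx.
Expanding the polynomial and integrating term by term, evaluating both integrals, ⟨x²⟩ = 3·L^2/11.
Putting L = 8.39 gives 19.20.

⟨x^2⟩ ≈ 19.2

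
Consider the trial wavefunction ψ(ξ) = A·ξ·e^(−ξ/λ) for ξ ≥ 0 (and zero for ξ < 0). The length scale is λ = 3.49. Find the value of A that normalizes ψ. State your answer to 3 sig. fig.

A ≈ 0.307

We need A² ∫|f|² dξ = 1, taking the integral from 0 to ∞.
Carrying out the integral gives A² · λ^3/4.
So A² = (λ^3/4)^(−1).
With λ = 3.49: A² = 0.09410 and A = 0.3068.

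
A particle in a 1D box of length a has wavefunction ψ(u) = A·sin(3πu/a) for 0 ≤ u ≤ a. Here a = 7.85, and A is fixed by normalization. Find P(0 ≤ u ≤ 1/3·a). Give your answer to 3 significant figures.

P ≈ 0.333

|ψ|² is the probability density, so P = ∫_{0}^{1/3·a} |ψ|² du.
Since A² = 1/(a/2), this is the region integral divided by the full normalization integral.
Let t = u/a; then A² and the length scale cancel, so P = ∫_{0}^{1/3} sin(3·π·t)^2 dt ÷ ∫_{0}^{1} sin(3·π·t)^2 dt.
With ∫ sin(3·π·t)^2 dt = t/2 - sin(6·π·t)/(12·π) + C, the region integral is 1/6 and the full one is 1/2.
Taking the ratio, P = 1/3.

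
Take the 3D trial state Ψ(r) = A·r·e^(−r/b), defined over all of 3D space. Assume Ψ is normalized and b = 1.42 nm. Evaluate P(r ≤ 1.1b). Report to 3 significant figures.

P ≈ 0.0725

P = ∫ |Ψ|² 4πr² dr over r ≤ 1.1b.
Normalization gives A² = 1/(3·π·b^5).
In terms of u = r/b (A², 4π and the length scale all cancel between numerator and denominator), P = [∫_{0}^{1.1} u^4·e^(-2·u) du] / [∫_{0}^{∞} u^4·e^(-2·u) du].
With ∫ u^4·e^(-2·u) du = -(u^4/2 + u^3 + 3·u^2/2 + 3·u/2 + 3/4)·e^(-2·u) + C, the region integral is ≈ 0.054372 and the full one is 3/4.
The region integral divided by the full integral gives P = 0.07250.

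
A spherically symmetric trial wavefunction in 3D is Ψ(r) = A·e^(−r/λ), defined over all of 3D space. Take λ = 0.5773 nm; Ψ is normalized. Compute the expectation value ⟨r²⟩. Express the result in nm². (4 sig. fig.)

⟨r^2⟩ ≈ 0.9998 nm^2

⟨r²⟩ = ∫ r^2 |Ψ|² 4πr² dr over the full domain.
Using ∫₀^∞ rⁿ e^(−αr) dr = n!/αⁿ⁺¹, the ratio of the moment integral to the normalization integral gives ⟨r²⟩ = 3·λ^2.
With λ = 0.5773, ⟨r^2⟩ = 0.99983.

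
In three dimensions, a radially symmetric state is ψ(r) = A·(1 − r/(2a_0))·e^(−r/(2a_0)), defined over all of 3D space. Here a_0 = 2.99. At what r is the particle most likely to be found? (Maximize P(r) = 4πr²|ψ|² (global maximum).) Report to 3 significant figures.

r ≈ 15.7

The maximum of P(r) = 4πr²|ψ|² occurs where its derivative vanishes.
Solving yields r = a_0·(√(5) + 3).
With a_0 = 2.99, the most probable radial distance is 15.66.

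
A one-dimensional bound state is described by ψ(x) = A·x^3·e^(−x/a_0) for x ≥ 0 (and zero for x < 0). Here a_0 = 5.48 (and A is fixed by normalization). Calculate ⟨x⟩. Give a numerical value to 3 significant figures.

The expectation value is the |ψ|²-weighted average of x: ∫ x|ψ|² dx.
Using ∫₀^∞ xⁿ e^(−αx) dx = n!/αⁿ⁺¹, since the A² factors cancel between numerator and denominator, ⟨x⟩ = 7·a_0/2.
Putting a_0 = 5.48 gives 19.18.

⟨x⟩ ≈ 19.2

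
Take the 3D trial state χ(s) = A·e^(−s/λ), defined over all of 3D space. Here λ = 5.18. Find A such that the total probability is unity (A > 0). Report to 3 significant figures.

Normalization requires ∫|χ|² 4πs² ds = 1, integrated from 0 to ∞.
In 3D with spherical symmetry the volume element is 4πs² ds.
Using ∫₀^∞ sⁿ e^(−αs) ds = n!/αⁿ⁺¹, carrying out the integral gives A² · π·λ^3.
With λ = 5.18: A² = 0.002290 and A = 0.04786.

A ≈ 0.0479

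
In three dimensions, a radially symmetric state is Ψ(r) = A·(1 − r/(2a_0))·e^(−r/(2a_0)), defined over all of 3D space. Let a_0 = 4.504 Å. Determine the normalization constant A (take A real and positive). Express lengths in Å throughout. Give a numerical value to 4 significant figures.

We need A² ∫|f|² 4πr² dr = 1, taking the integral from 0 to ∞.
With ∫₀^∞ r^4 e^(−αr) dr = 4!/α^5, the integral (without the A² prefactor) comes out to 8·π·a_0^3.
Hence A² = 1/[8·π·a_0^3].
With a_0 = 4.504: A² = 0.00043548 and A = 0.020868.

A ≈ 0.02087 Å^(-3/2)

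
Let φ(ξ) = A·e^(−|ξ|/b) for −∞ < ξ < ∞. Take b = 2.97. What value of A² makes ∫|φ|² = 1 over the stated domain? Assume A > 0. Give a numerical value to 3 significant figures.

A^2 ≈ 0.337

The normalization condition is ∫|φ|² dξ = 1 from −∞ to ∞.
Recall ∫₀^∞ ξ^m e^(−ξ/β) dξ = m!·β^(m+1), the integral (without the A² prefactor) comes out to b.
With b = 2.97: A² = 0.3367 and A = 0.5803.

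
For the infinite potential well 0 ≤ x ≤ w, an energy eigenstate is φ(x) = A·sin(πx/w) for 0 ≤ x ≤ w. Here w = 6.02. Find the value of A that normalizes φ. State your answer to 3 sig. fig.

A ≈ 0.576

Require ∫ |φ|² dx = 1 over the whole domain.
∫|φ|² dx = A²·(w/2).
So A² = (w/2)^(−1).
With w = 6.02: A² = 0.3322 and A = 0.5764.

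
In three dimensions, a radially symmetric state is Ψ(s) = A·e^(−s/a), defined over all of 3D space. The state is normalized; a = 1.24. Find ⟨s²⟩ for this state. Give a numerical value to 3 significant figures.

⟨s^2⟩ ≈ 4.61

By definition ⟨s²⟩ = ∫ s^2 |Ψ(s)|² 4πs² ds.
The ratio of the moment integral to the normalization integral gives ⟨s²⟩ = 3·a^2.
Putting a = 1.24 gives 4.613.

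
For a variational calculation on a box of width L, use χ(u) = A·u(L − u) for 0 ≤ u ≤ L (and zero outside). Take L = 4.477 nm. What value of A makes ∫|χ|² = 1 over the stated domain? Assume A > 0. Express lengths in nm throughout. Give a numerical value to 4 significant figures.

A ≈ 0.1291 nm^(-5/2)

Require ∫ |χ|² du = 1 over the whole domain.
With χ = A·u(L − u), the integral evaluates to A²·[L^5/30].
Setting this equal to 1 gives A² = 1/(L^5/30).
With L = 4.477: A² = 0.016680 and A = 0.12915.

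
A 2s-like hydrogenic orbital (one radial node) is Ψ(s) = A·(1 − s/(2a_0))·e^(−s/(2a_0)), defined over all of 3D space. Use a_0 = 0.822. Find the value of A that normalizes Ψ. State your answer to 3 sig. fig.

A ≈ 0.268

The normalization condition is ∫|Ψ|² 4πs² ds = 1 from 0 to ∞.
The integral (without the A² prefactor) comes out to 8·π·a_0^3.
Setting this equal to 1 gives A² = 1/(8·π·a_0^3).
Plugging in a_0 = 0.822 yields A = 0.2677.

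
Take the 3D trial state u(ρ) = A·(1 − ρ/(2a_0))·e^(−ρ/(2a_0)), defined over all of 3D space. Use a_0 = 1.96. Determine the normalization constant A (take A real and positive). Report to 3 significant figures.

We need A² ∫|f|² 4πρ² dρ = 1, taking the integral from 0 to ∞.
The angular integral contributes 4π, leaving ∫₀^∞ ρ²|u|² dρ.
With u = A·(1 − ρ/(2a_0))·e^(−ρ/(2a_0)), the integral evaluates to A²·[8·π·a_0^3].
Substituting a_0 = 1.96 gives A² = 0.005284, so A = 0.07269.

A ≈ 0.0727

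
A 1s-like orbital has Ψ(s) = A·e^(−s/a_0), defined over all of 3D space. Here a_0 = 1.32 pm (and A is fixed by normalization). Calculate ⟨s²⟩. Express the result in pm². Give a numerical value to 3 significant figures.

⟨s²⟩ = ∫ s^2 |Ψ|² 4πs² ds over the full domain.
Using ∫₀^∞ sⁿ e^(−αs) ds = n!/αⁿ⁺¹, since the A² factors cancel between numerator and denominator, ⟨s²⟩ = 3·a_0^2.
With a_0 = 1.32, ⟨s^2⟩ = 5.227.

⟨s^2⟩ ≈ 5.23 pm^2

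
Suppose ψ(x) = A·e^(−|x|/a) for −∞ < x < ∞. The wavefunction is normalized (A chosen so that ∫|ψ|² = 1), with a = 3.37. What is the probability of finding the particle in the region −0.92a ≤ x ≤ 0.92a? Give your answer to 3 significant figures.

P = ∫_{−0.92a}^{0.92a} |ψ(x)|² dx.
With A² fixed by ∫|ψ|² = 1, i.e. A² = (a)^(−1), substitute and integrate.
Both integrals are even about x = 0, so only the x ≥ 0 halves are needed (the factors of 2 cancel). Let u = x/a; then A² and the length scale cancel, so P = ∫_{0}^{0.92} e^(-2·u) du ÷ ∫_{0}^{∞} e^(-2·u) du.
Using ∫ e^(-2·u) du = -e^(-2·u)/2, the numerator is 1/2 - e^(-46/25)/2 and the denominator is 1/2.
The result is P = 0.8412.

P ≈ 0.841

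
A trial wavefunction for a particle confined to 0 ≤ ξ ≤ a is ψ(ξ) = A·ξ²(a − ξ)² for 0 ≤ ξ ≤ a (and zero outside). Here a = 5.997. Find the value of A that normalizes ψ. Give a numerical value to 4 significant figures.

Normalization requires ∫|ψ|² dξ = 1, integrated from 0 to a.
Expanding the polynomial and integrating term by term, the integral (without the A² prefactor) comes out to a^9/630.
Plugging in a = 5.997 yields A = 0.0079244.

A ≈ 0.007924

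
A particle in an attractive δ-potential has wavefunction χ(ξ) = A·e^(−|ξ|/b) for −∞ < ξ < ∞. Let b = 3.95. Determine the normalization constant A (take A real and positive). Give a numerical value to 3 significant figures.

A ≈ 0.503

The normalization condition is ∫|χ|² dξ = 1 from −∞ to ∞.
Recall ∫₀^∞ ξ^m e^(−ξ/β) dξ = m!·β^(m+1), the integral (without the A² prefactor) comes out to b.
Setting this equal to 1 gives A² = 1/(b).
With b = 3.95: A² = 0.2532 and A = 0.5032.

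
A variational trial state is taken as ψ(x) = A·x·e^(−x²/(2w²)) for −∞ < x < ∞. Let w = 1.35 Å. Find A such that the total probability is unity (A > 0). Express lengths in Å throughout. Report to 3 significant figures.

Normalization requires ∫|ψ|² dx = 1, integrated from −∞ to ∞.
Using the Gaussian integral ∫_{−∞}^{∞} e^(−αx²) dx = √(π/α), ∫|ψ|² dx = A²·(√(π)·w^3/2).
Hence A² = 1/[√(π)·w^3/2].
With w = 1.35: A² = 0.4586 and A = 0.6772.

A ≈ 0.677 Å^(-3/2)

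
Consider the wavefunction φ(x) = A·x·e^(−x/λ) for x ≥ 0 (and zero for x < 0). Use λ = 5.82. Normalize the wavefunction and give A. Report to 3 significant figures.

We need A² ∫|f|² dx = 1, taking the integral from 0 to ∞.
With φ = A·x·e^(−x/λ), the integral evaluates to A²·[λ^3/4].
Hence A² = 1/[λ^3/4].
Plugging in λ = 5.82 yields A = 0.1424.

A ≈ 0.142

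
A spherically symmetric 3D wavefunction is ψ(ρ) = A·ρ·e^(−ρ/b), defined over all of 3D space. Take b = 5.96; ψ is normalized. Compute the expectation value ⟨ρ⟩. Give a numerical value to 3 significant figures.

By definition ⟨ρ⟩ = ∫ ρ |ψ(ρ)|² 4πρ² dρ.
With ∫₀^∞ ρ^5 e^(−αρ) dρ = 5!/α^6, since the A² factors cancel between numerator and denominator, ⟨ρ⟩ = 5·b/2.
Putting b = 5.96 gives 14.90.

⟨ρ⟩ ≈ 14.9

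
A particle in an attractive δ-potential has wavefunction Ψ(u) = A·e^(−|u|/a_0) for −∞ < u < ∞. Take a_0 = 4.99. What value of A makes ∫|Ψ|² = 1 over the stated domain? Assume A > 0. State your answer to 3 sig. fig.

A ≈ 0.448

Normalization requires ∫|Ψ|² du = 1, integrated from −∞ to ∞.
Carrying out the integral gives A² · a_0.
Plugging in a_0 = 4.99 yields A = 0.4477.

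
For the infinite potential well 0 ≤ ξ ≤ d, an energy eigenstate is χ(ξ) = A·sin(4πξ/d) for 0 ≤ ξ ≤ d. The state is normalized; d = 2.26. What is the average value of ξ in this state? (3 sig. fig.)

⟨ξ⟩ = ∫ ξ |χ|² dξ over the full domain.
Since the A² factors cancel between numerator and denominator, ⟨ξ⟩ = d/2.
Putting d = 2.26 gives 1.130.

⟨ξ⟩ ≈ 1.13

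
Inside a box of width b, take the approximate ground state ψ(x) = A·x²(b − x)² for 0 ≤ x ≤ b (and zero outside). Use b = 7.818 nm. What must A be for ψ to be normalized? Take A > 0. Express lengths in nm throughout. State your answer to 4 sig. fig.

Require ∫ |ψ|² dx = 1 over the whole domain.
With ψ = A·x²(b − x)², the integral evaluates to A²·[b^9/630].
Hence A² = 1/[b^9/630].
With b = 7.818: A² = 0.0000057740 and A = 0.0024029.

A ≈ 0.002403 nm^(-9/2)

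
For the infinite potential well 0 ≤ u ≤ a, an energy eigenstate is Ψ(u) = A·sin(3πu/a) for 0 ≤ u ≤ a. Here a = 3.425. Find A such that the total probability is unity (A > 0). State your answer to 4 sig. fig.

The normalization condition is ∫|Ψ|² du = 1 from 0 to a.
∫|Ψ|² du = A²·(a/2).
Hence A² = 1/[a/2].
Plugging in a = 3.425 yields A = 0.76416.

A ≈ 0.7642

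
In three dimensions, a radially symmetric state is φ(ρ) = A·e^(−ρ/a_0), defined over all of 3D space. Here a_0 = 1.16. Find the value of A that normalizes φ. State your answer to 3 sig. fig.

A ≈ 0.452

We need A² ∫|f|² 4πρ² dρ = 1, taking the integral from 0 to ∞.
The angular integral contributes 4π, leaving ∫₀^∞ ρ²|φ|² dρ.
With φ = A·e^(−ρ/a_0), the integral evaluates to A²·[π·a_0^3].
So A² = (π·a_0^3)^(−1).
Plugging in a_0 = 1.16 yields A = 0.4516.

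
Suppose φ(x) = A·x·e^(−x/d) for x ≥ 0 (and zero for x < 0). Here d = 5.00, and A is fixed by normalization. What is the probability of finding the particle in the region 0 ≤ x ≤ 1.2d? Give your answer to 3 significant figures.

P ≈ 0.430

The probability is P = ∫ |φ|² dx over [0, 1.2d].
Since A² = 1/(d^3/4), this is the region integral divided by the full normalization integral.
Let u = x/d; then A² and the length scale cancel, so P = ∫_{0}^{1.2} u^2·e^(-2·u) du ÷ ∫_{0}^{∞} u^2·e^(-2·u) du.
An antiderivative of u^2·e^(-2·u) is -(2·u^2 + 2·u + 1)·e^(-2·u)/4; evaluating from 0 to 1.2 gives 1/4 - 157·e^(-12/5)/100, while the full integral is 1/4.
This works out to P = 0.4303.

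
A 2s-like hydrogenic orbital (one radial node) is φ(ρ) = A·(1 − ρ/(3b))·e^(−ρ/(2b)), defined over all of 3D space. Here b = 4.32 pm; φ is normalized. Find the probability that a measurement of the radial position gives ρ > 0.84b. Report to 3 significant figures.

P ≈ 0.897

Integrate the radial probability density 4πρ²|φ|² over ρ > 0.84b.
The full normalization integral is A²·[8·π·b^3/3] = 1, fixing A².
In terms of u = ρ/b (A², 4π and the length scale all cancel between numerator and denominator), P = [∫_{0.84}^{∞} u^2·(1 - u/3)^2·e^(-u) du] / [∫_{0}^{∞} u^2·(1 - u/3)^2·e^(-u) du].
With ∫ u^2·(1 - u/3)^2·e^(-u) du = (-u^4 + 2·u^3 - 3·u^2 - 6·u - 6)·e^(-u)/9 + C, the region integral is ≈ 0.59812 and the full one is 2/3.
The region integral divided by the full integral gives P = 0.8972.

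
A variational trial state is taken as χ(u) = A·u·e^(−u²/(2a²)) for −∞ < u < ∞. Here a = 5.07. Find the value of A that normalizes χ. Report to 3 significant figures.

Require ∫ |χ|² du = 1 over the whole domain.
With ∫_{−∞}^{∞} u^(2m) e^(−αu²) du = (2m−1)!!·√π / (2^m α^(m+1/2)), carrying out the integral gives A² · √(π)·a^3/2.
With a = 5.07: A² = 0.008658 and A = 0.09305.

A ≈ 0.0930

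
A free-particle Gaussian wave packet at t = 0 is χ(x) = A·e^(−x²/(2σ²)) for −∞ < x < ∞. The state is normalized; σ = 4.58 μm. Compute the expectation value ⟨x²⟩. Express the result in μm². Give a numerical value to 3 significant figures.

⟨x²⟩ = ∫ x^2 |χ|² dx over the full domain.
The ratio of the moment integral to the normalization integral gives ⟨x²⟩ = σ^2/2.
With σ = 4.58, ⟨x^2⟩ = 10.49.

⟨x^2⟩ ≈ 10.5 μm^2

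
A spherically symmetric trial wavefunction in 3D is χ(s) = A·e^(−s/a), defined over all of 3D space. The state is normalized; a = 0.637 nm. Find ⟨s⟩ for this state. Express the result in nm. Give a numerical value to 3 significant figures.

⟨s⟩ ≈ 0.956 nm

⟨s⟩ = ∫ s |χ|² 4πs² ds over the full domain.
Using ∫₀^∞ sⁿ e^(−αs) ds = n!/αⁿ⁺¹, since the A² factors cancel between numerator and denominator, ⟨s⟩ = 3·a/2.
With a = 0.637, ⟨s⟩ = 0.9555.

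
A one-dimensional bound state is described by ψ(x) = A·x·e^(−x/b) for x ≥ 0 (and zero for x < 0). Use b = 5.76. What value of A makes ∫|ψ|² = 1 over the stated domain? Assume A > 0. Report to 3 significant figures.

The normalization condition is ∫|ψ|² dx = 1 from 0 to ∞.
Using ∫₀^∞ xⁿ e^(−αx) dx = n!/αⁿ⁺¹, the integral (without the A² prefactor) comes out to b^3/4.
Setting this equal to 1 gives A² = 1/(b^3/4).
Substituting b = 5.76 gives A² = 0.02093, so A = 0.1447.

A ≈ 0.145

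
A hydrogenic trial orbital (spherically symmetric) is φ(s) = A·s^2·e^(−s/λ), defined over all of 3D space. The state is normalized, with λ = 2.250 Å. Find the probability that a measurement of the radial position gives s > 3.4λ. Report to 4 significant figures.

P = ∫ |φ|² 4πs² ds over s > 3.4λ.
Normalization gives A² = 1/(45·π·λ^7/2).
Let u = s/λ; then A², 4π and the length scale all cancel, so P = ∫_{3.4}^{∞} u^6·e^(-2·u) du ÷ ∫_{0}^{∞} u^6·e^(-2·u) du.
An antiderivative of u^6·e^(-2·u) is -(4·u^6 + 12·u^5 + 30·u^4 + 60·u^3 + 90·u^2 + 90·u + 45)·e^(-2·u)/8; evaluating from 3.4 to ∞ gives ≈ 2.69953, while the full integral is 45/8.
This evaluates to P = 0.47992.

P ≈ 0.4799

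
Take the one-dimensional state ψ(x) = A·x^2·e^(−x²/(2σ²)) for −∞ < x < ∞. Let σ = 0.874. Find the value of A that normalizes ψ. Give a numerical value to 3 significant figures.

Require ∫ |ψ|² dx = 1 over the whole domain.
Differentiating ∫e^(−αx²) dx = √(π/α) under α to get the higher moments, ∫|ψ|² dx = A²·(3·√(π)·σ^5/4).
So A² = (3·√(π)·σ^5/4)^(−1).
Plugging in σ = 0.874 yields A = 1.215.

A ≈ 1.21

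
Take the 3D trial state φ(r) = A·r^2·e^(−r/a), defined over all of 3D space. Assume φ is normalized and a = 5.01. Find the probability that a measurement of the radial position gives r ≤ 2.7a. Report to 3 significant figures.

P ≈ 0.298

With dV = 4πr²dr, the probability is ∫|φ|² dV over r ≤ 2.7a.
A² is fixed by ∫₀^∞ 4πr²|φ|² dr = 1, i.e. A² = (45·π·a^7/2)^(−1).
In terms of u = r/a (A², 4π and the length scale all cancel between numerator and denominator), P = [∫_{0}^{2.7} u^6·e^(-2·u) du] / [∫_{0}^{∞} u^6·e^(-2·u) du].
Using ∫ u^6·e^(-2·u) du = -(4·u^6 + 12·u^5 + 30·u^4 + 60·u^3 + 90·u^2 + 90·u + 45)·e^(-2·u)/8, the numerator is ≈ 1.6781 and the denominator is 45/8.
The region integral divided by the full integral gives P = 0.2983.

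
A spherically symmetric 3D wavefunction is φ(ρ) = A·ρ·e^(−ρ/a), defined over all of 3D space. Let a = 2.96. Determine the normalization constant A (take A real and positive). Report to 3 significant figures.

Require ∫ |φ|² 4πρ² dρ = 1 over the whole domain.
In 3D with spherical symmetry the volume element is 4πρ² dρ.
Using ∫₀^∞ ρⁿ e^(−αρ) dρ = n!/αⁿ⁺¹, carrying out the integral gives A² · 3·π·a^5.
Substituting a = 2.96 gives A² = 0.0004669, so A = 0.02161.

A ≈ 0.0216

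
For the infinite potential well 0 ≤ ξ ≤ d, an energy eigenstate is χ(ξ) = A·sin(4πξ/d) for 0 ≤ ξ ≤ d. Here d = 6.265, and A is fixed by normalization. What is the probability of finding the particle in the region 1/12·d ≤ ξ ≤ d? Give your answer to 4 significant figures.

P ≈ 0.9511

|χ|² is the probability density, so P = ∫_{1/12·d}^{d} |χ|² dξ.
Since A² = 1/(d/2), this is the region integral divided by the full normalization integral.
Substituting u = ξ/d, A² and the length scale cancel in the ratio: P = ∫_{1/12}^{1} sin(4·π·u)^2 du / ∫_{0}^{1} sin(4·π·u)^2 du.
With ∫ sin(4·π·u)^2 du = u/2 - sin(4·π·u)·cos(4·π·u)/(8·π) + C, the region integral is √(3)/(32·π) + 11/24 and the full one is 1/2.
The result is P = √(3)/(16·π) + 11/12.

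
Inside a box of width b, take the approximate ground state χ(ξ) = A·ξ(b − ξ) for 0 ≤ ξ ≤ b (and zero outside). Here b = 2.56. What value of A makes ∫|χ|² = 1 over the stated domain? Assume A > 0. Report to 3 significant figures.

A ≈ 0.522

The normalization condition is ∫|χ|² dξ = 1 from 0 to b.
Expanding the polynomial and integrating term by term, with χ = A·ξ(b − ξ), the integral evaluates to A²·[b^5/30].
So A² = (b^5/30)^(−1).
Substituting b = 2.56 gives A² = 0.2728, so A = 0.5223.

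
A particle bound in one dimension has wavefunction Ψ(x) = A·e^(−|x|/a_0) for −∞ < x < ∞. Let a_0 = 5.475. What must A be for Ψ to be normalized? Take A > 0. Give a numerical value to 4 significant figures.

A ≈ 0.4274

The normalization condition is ∫|Ψ|² dx = 1 from −∞ to ∞.
Recall ∫₀^∞ x^m e^(−x/β) dx = m!·β^(m+1), with Ψ = A·e^(−|x|/a_0), the integral evaluates to A²·[a_0].
Hence A² = 1/[a_0].
Plugging in a_0 = 5.475 yields A = 0.42737.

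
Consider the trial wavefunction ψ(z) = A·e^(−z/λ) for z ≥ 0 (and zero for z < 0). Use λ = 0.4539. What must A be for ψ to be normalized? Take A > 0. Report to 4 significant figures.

A ≈ 2.099

The normalization condition is ∫|ψ|² dz = 1 from 0 to ∞.
Using ∫₀^∞ zⁿ e^(−αz) dz = n!/αⁿ⁺¹, ∫|ψ|² dz = A²·(λ/2).
Setting this equal to 1 gives A² = 1/(λ/2).
Plugging in λ = 0.4539 yields A = 2.0991.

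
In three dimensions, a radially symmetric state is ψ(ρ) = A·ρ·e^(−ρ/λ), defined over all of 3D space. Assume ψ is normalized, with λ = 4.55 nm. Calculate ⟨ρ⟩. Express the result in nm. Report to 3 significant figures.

⟨ρ⟩ ≈ 11.4 nm

The expectation value is the |ψ|²-weighted average of ρ: ∫ ρ|ψ|² 4πρ² dρ.
Using ∫₀^∞ ρⁿ e^(−αρ) dρ = n!/αⁿ⁺¹, the ratio of the moment integral to the normalization integral gives ⟨ρ⟩ = 5·λ/2.
With λ = 4.55, ⟨ρ⟩ = 11.38.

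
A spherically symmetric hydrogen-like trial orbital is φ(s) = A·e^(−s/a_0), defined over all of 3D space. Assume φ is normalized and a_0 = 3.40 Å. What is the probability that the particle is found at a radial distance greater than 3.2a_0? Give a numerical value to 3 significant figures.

Integrate the radial probability density 4πs²|φ|² over s > 3.2a_0.
A² is fixed by ∫₀^∞ 4πs²|φ|² ds = 1, i.e. A² = (π·a_0^3)^(−1).
In terms of u = s/a_0 (A², 4π and the length scale all cancel between numerator and denominator), P = [∫_{3.2}^{∞} u^2·e^(-2·u) du] / [∫_{0}^{∞} u^2·e^(-2·u) du].
An antiderivative of u^2·e^(-2·u) is -(2·u^2 + 2·u + 1)·e^(-2·u)/4; evaluating from 3.2 to ∞ gives 697·e^(-32/5)/100, while the full integral is 1/4.
The region integral divided by the full integral gives P = 0.04632.

P ≈ 0.0463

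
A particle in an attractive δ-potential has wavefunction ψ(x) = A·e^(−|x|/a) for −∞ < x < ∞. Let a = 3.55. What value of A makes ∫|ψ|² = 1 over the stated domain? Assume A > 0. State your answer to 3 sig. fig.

A ≈ 0.531

Normalization requires ∫|ψ|² dx = 1, integrated from −∞ to ∞.
Recall ∫₀^∞ x^m e^(−x/β) dx = m!·β^(m+1), carrying out the integral gives A² · a.
Setting this equal to 1 gives A² = 1/(a).
Plugging in a = 3.55 yields A = 0.5307.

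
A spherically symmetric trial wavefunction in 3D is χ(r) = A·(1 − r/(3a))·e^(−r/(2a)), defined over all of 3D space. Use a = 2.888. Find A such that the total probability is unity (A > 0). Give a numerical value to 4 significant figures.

Require ∫ |χ|² 4πr² dr = 1 over the whole domain.
The integral (without the A² prefactor) comes out to 8·π·a^3/3.
Hence A² = 1/[8·π·a^3/3].
With a = 2.888: A² = 0.0049555 and A = 0.070396.

A ≈ 0.07040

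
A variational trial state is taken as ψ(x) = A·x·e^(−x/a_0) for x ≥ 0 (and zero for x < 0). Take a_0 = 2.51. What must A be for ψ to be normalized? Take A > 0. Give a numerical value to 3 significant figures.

A ≈ 0.503

Normalization requires ∫|ψ|² dx = 1, integrated from 0 to ∞.
With ψ = A·x·e^(−x/a_0), the integral evaluates to A²·[a_0^3/4].
So A² = (a_0^3/4)^(−1).
Substituting a_0 = 2.51 gives A² = 0.2530, so A = 0.5029.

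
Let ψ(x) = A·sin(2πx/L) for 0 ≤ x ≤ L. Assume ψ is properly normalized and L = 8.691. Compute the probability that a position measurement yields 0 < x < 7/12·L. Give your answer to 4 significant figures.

P ≈ 0.5144

P = ∫_{0}^{7/12·L} |ψ(x)|² dx.
With A² fixed by ∫|ψ|² = 1, i.e. A² = (L/2)^(−1), substitute and integrate.
In terms of u = x/L (A² and the length scale cancel between numerator and denominator), P = [∫_{0}^{7/12} sin(2·π·u)^2 du] / [∫_{0}^{1} sin(2·π·u)^2 du].
With ∫ sin(2·π·u)^2 du = u/2 - sin(4·π·u)/(8·π) + C, the region integral is -√(3)/(16·π) + 7/24 and the full one is 1/2.
This works out to P = -√(3)/(8·π) + 7/12.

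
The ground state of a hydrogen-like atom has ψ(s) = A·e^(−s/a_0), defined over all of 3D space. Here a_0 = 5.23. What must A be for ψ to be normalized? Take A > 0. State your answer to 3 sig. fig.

A ≈ 0.0472

We need A² ∫|f|² 4πs² ds = 1, taking the integral from 0 to ∞.
In 3D with spherical symmetry the volume element is 4πs² ds.
Carrying out the integral gives A² · π·a_0^3.
Hence A² = 1/[π·a_0^3].
With a_0 = 5.23: A² = 0.002225 and A = 0.04717.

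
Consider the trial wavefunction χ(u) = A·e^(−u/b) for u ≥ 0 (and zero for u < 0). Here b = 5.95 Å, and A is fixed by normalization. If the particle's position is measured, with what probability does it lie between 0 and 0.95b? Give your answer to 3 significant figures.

|χ|² is the probability density, so P = ∫_{0}^{0.95b} |χ|² du.
The normalization integral ∫|χ|²du over the whole domain equals b/2·A², and A² cancels in the ratio.
In terms of t = u/b (A² and the length scale cancel between numerator and denominator), P = [∫_{0}^{0.95} e^(-2·t) dt] / [∫_{0}^{∞} e^(-2·t) dt].
An antiderivative of e^(-2·t) is -e^(-2·t)/2; evaluating from 0 to 0.95 gives 1/2 - e^(-19/10)/2, while the full integral is 1/2.
Taking the ratio, P = 0.8504.

P ≈ 0.850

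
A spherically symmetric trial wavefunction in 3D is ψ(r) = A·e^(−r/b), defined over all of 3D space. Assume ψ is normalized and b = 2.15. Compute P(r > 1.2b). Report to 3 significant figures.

P ≈ 0.570

P = ∫ |ψ|² 4πr² dr over r > 1.2b.
The full normalization integral is A²·[π·b^3] = 1, fixing A².
In terms of u = r/b (A², 4π and the length scale all cancel between numerator and denominator), P = [∫_{1.2}^{∞} u^2·e^(-2·u) du] / [∫_{0}^{∞} u^2·e^(-2·u) du].
Using ∫ u^2·e^(-2·u) du = -(2·u^2 + 2·u + 1)·e^(-2·u)/4, the numerator is 157·e^(-12/5)/100 and the denominator is 1/4.
This evaluates to P = 0.5697.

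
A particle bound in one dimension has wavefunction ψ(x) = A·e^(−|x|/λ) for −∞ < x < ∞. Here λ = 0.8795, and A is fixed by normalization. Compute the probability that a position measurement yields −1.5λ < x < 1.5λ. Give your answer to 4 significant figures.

P = ∫_{−1.5λ}^{1.5λ} |ψ(x)|² dx.
The normalization integral ∫|ψ|²dx over the whole domain equals λ·A², and A² cancels in the ratio.
Both integrals are even about x = 0, so only the x ≥ 0 halves are needed (the factors of 2 cancel). Substituting u = x/λ, A² and the length scale cancel in the ratio: P = ∫_{0}^{1.5} e^(-2·u) du / ∫_{0}^{∞} e^(-2·u) du.
With ∫ e^(-2·u) du = -e^(-2·u)/2 + C, the region integral is 1/2 - e^(-3)/2 and the full one is 1/2.
This works out to P = 0.95021.

P ≈ 0.9502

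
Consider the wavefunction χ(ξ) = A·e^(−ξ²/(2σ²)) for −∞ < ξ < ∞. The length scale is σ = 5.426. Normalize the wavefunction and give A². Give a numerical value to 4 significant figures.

We need A² ∫|f|² dξ = 1, taking the integral from −∞ to ∞.
The integral (without the A² prefactor) comes out to √(π)·σ.
Plugging in σ = 5.426 yields A = 0.32246.

A^2 ≈ 0.1040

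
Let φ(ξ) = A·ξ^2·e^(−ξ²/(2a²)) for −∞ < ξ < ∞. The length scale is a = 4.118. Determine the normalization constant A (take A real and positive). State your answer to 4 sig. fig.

A ≈ 0.02520

We need A² ∫|f|² dξ = 1, taking the integral from −∞ to ∞.
With ∫_{−∞}^{∞} ξ^(2m) e^(−αξ²) dξ = (2m−1)!!·√π / (2^m α^(m+1/2)), carrying out the integral gives A² · 3·√(π)·a^5/4.
Hence A² = 1/[3·√(π)·a^5/4].
Plugging in a = 4.118 yields A = 0.025204.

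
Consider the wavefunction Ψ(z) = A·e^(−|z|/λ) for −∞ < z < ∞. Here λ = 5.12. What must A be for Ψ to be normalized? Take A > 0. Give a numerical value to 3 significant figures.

A ≈ 0.442

We need A² ∫|f|² dz = 1, taking the integral from −∞ to ∞.
With Ψ = A·e^(−|z|/λ), the integral evaluates to A²·[λ].
Setting this equal to 1 gives A² = 1/(λ).
With λ = 5.12: A² = 0.1953 and A = 0.4419.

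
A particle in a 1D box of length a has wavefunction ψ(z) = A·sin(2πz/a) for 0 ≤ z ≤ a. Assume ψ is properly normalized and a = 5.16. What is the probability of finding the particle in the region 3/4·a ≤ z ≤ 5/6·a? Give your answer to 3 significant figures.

The probability is P = ∫ |ψ|² dz over [3/4·a, 5/6·a].
The normalization integral ∫|ψ|²dz over the whole domain equals a/2·A², and A² cancels in the ratio.
Let u = z/a; then A² and the length scale cancel, so P = ∫_{3/4}^{5/6} sin(2·π·u)^2 du ÷ ∫_{0}^{1} sin(2·π·u)^2 du.
Using ∫ sin(2·π·u)^2 du = u/2 - sin(4·π·u)/(8·π), the numerator is √(3)/(16·π) + 1/24 and the denominator is 1/2.
The result is P = (√(3)/8 + π/12)/π.

P ≈ 0.152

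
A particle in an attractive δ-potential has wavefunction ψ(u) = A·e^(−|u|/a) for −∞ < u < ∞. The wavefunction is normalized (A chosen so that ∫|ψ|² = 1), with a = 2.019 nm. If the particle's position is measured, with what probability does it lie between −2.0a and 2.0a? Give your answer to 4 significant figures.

|ψ|² is the probability density, so P = ∫_{−2.0a}^{2.0a} |ψ|² du.
Since A² = 1/(a), this is the region integral divided by the full normalization integral.
Both integrals are even about u = 0, so only the u ≥ 0 halves are needed (the factors of 2 cancel). Substituting t = u/a, A² and the length scale cancel in the ratio: P = ∫_{0}^{2.0} e^(-2·t) dt / ∫_{0}^{∞} e^(-2·t) dt.
Using ∫ e^(-2·t) dt = -e^(-2·t)/2, the numerator is 1/2 - e^(-4)/2 and the denominator is 1/2.
Taking the ratio, P = 0.98168.

P ≈ 0.9817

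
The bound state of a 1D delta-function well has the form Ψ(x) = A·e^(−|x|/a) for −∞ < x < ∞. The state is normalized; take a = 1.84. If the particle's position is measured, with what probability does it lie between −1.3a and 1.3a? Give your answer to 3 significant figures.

P ≈ 0.926

The probability is P = ∫ |Ψ|² dx over [−1.3a, 1.3a].
With A² fixed by ∫|Ψ|² = 1, i.e. A² = (a)^(−1), substitute and integrate.
Both integrals are even about x = 0, so only the x ≥ 0 halves are needed (the factors of 2 cancel). Let u = x/a; then A² and the length scale cancel, so P = ∫_{0}^{1.3} e^(-2·u) du ÷ ∫_{0}^{∞} e^(-2·u) du.
Using ∫ e^(-2·u) du = -e^(-2·u)/2, the numerator is 1/2 - e^(-13/5)/2 and the denominator is 1/2.
Evaluating gives P = 0.9257.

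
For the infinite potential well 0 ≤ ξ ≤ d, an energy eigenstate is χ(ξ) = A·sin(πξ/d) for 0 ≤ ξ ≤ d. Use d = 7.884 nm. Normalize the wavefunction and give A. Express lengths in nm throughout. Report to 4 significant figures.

A ≈ 0.5037 nm^(-1/2)

We need A² ∫|f|² dξ = 1, taking the integral from 0 to d.
∫|χ|² dξ = A²·(d/2).
Hence A² = 1/[d/2].
Plugging in d = 7.884 yields A = 0.50366.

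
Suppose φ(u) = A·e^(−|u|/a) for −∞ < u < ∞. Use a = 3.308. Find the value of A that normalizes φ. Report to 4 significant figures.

A ≈ 0.5498

We need A² ∫|f|² du = 1, taking the integral from −∞ to ∞.
With ∫₀^∞ u^0 e^(−αu) du = 0!/α^1, carrying out the integral gives A² · a.
With a = 3.308: A² = 0.30230 and A = 0.54982.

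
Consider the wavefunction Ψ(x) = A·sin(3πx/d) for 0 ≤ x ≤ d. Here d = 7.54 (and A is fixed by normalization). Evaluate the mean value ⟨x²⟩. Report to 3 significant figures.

By definition ⟨x²⟩ = ∫ x^2 |Ψ(x)|² dx.
With ∫₀^d sin²(nπx/d) dx = d/2, the ratio of the moment integral to the normalization integral gives ⟨x²⟩ = -d^2/(18·π^2) + d^2/3.
With d = 7.54, ⟨x^2⟩ = 18.63.

⟨x^2⟩ ≈ 18.6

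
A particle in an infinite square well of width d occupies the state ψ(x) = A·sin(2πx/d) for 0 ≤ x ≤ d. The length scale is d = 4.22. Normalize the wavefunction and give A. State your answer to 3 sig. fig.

A ≈ 0.688

The normalization condition is ∫|ψ|² dx = 1 from 0 to d.
Carrying out the integral gives A² · d/2.
Setting this equal to 1 gives A² = 1/(d/2).
Plugging in d = 4.22 yields A = 0.6884.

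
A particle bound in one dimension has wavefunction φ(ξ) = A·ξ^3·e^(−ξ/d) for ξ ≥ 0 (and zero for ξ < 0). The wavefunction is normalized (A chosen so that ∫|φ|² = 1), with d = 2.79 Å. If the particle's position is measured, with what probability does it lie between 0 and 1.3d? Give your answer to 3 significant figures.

|φ|² is the probability density, so P = ∫_{0}^{1.3d} |φ|² dξ.
With A² fixed by ∫|φ|² = 1, i.e. A² = (45·d^7/8)^(−1), substitute and integrate.
Let u = ξ/d; then A² and the length scale cancel, so P = ∫_{0}^{1.3} u^6·e^(-2·u) du ÷ ∫_{0}^{∞} u^6·e^(-2·u) du.
Using ∫ u^6·e^(-2·u) du = -(4·u^6 + 12·u^5 + 30·u^4 + 60·u^3 + 90·u^2 + 90·u + 45)·e^(-2·u)/8, the numerator is ≈ 0.096582 and the denominator is 45/8.
This works out to P = 0.01717.

P ≈ 0.0172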